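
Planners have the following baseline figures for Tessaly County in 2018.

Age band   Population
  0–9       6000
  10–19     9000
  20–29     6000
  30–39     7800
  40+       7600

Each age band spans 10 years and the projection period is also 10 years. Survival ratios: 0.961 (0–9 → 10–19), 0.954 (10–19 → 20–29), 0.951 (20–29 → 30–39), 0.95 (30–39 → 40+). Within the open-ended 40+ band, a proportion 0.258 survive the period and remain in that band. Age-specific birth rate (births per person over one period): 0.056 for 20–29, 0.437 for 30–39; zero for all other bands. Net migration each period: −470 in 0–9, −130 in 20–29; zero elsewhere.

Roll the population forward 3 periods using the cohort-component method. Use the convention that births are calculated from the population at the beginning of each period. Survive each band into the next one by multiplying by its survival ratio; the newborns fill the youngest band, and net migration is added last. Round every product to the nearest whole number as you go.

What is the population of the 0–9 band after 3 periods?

Period 1:
Births: 6000 * 0.056 = 336, 7800 * 0.437 = 3409 → 3745
10–19: 6000 * 0.961 = 5766
20–29: 9000 * 0.954 = 8586
30–39: 6000 * 0.951 = 5706
40+: 7800 * 0.95 + 7600 * 0.258 = 7410 + 1961 = 9371
Net migration: 0–9 − 470 → 3275; 20–29 − 130 → 8456
Population now: 0–9=3275, 10–19=5766, 20–29=8456, 30–39=5706, 40+=9371
Period 2:
Births: 8456 * 0.056 = 474, 5706 * 0.437 = 2494 → 2968
10–19: 3275 * 0.961 = 3147
20–29: 5766 * 0.954 = 5501
30–39: 8456 * 0.951 = 8042
40+: 5706 * 0.95 + 9371 * 0.258 = 5421 + 2418 = 7839
Net migration: 0–9 − 470 → 2498; 20–29 − 130 → 5371
Population now: 0–9=2498, 10–19=3147, 20–29=5371, 30–39=8042, 40+=7839
Period 3:
Births: 5371 * 0.056 = 301, 8042 * 0.437 = 3514 → 3815
10–19: 2498 * 0.961 = 2401
20–29: 3147 * 0.954 = 3002
30–39: 5371 * 0.951 = 5108
40+: 8042 * 0.95 + 7839 * 0.258 = 7640 + 2022 = 9662
Net migration: 0–9 − 470 → 3345; 20–29 − 130 → 2872
Population now: 0–9=3345, 10–19=2401, 20–29=2872, 30–39=5108, 40+=9662

3345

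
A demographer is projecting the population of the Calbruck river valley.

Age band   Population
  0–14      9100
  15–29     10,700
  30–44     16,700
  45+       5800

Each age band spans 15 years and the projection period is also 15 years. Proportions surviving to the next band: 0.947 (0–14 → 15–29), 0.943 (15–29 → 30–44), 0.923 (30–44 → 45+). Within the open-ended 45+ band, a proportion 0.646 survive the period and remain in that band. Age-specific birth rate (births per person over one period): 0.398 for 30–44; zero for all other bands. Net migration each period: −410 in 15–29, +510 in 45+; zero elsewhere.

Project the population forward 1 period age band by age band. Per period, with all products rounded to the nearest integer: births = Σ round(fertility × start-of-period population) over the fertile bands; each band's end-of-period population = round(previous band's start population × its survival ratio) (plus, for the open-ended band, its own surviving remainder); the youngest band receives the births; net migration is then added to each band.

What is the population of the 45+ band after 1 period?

Call the bands 1 to 4, youngest first.
Period 1.
Births: 16700 × 0.398 = 6647
Band 2: 9100 × 0.947 = 8618
Band 3: 10700 × 0.943 = 10090
Band 4: 16700 × 0.923 + 5800 × 0.646 = 15414 + 3747 = 19161
Net migration: Band 2 − 410 → 8208; Band 4 + 510 → 19671
Giving 6647 / 8208 / 10090 / 19671.

19671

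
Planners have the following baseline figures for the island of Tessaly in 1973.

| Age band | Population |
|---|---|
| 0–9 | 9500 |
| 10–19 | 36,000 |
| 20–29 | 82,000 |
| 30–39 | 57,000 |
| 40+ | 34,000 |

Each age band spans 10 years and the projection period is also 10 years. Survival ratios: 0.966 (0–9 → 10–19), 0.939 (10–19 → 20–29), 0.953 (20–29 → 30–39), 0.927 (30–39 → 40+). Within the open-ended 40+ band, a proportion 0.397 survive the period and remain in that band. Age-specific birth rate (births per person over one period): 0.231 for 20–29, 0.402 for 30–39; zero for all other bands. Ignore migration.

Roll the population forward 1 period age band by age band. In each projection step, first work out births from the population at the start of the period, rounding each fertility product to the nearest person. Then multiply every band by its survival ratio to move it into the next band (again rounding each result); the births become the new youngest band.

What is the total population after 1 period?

Numbering the groups 1..5 from youngest to oldest:
Period 1:
Births: 82000 × 0.231 = 18942, 57000 × 0.402 = 22914 → 41856
Group 2: 9500 × 0.966 = 9177
Group 3: 36000 × 0.939 = 33804
Group 4: 82000 × 0.953 = 78146
Group 5: 57000 × 0.927 + 34000 × 0.397 = 52839 + 13498 = 66337
Population now: 0–9=41856, 10–19=9177, 20–29=33804, 30–39=78146, 40+=66337
Total after period 1: 41856 + 9177 + 33804 + 78146 + 66337 = 229320

229320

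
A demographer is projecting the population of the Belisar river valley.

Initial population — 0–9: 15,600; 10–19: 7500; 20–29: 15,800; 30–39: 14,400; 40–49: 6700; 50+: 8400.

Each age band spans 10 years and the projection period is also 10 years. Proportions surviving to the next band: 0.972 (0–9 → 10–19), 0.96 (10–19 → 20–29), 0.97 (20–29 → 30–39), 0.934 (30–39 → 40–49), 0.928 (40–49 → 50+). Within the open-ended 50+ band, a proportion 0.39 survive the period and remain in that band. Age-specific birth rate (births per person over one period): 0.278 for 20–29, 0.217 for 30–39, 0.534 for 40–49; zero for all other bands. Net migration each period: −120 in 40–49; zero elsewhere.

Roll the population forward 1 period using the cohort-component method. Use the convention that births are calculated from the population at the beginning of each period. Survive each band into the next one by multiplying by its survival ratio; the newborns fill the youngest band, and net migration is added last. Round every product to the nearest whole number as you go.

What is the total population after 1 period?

Call the groups 1 to 6, youngest first.
Period 1.
Births: 15800 × 0.278 = 4392, 14400 × 0.217 = 3125, 6700 × 0.534 = 3578 ⇒ total 11095
Group 2: 15600 × 0.972 = 15163
Group 3: 7500 × 0.96 = 7200
Group 4: 15800 × 0.97 = 15326
Group 5: 14400 × 0.934 = 13450
Group 6: 6700 × 0.928 + 8400 × 0.39 = 6218 + 3276 = 9494
Net migration: Group 5 − 120 → 13330
→ [11095, 15163, 7200, 15326, 13330, 9494]
Total after period 1: 11095 + 15163 + 7200 + 15326 + 13330 + 9494 = 71608

71608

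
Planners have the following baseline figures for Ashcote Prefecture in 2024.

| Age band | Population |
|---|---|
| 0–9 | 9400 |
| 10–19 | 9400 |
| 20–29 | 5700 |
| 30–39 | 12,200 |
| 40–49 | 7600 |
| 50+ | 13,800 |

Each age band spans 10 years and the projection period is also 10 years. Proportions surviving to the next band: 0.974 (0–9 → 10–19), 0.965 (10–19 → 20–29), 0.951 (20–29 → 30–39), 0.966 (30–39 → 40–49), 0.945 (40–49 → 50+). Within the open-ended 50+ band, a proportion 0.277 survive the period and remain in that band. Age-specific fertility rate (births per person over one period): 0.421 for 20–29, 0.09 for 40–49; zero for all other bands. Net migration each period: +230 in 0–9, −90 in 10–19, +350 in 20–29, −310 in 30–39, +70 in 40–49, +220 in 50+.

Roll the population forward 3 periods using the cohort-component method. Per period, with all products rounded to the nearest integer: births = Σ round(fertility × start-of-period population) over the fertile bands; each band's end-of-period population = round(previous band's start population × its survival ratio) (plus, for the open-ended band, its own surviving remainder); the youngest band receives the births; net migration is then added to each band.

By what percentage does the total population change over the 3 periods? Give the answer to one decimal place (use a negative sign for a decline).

-33.4

Numbering the bands 1..6 from youngest to oldest:
Period 1.
Births: 5700 * 0.421 = 2400, 7600 * 0.09 = 684 → 3084
Band 2: 9400 * 0.974 = 9156
Band 3: 9400 * 0.965 = 9071
Band 4: 5700 * 0.951 = 5421
Band 5: 12200 * 0.966 = 11785
Band 6: 7600 * 0.945 + 13800 * 0.277 = 7182 + 3823 = 11005
Net migration: Band 1 + 230 → 3314; Band 2 − 90 → 9066; Band 3 + 350 → 9421; Band 4 − 310 → 5111; Band 5 + 70 → 11855; Band 6 + 220 → 11225
Population now: 0–9=3314, 10–19=9066, 20–29=9421, 30–39=5111, 40–49=11855, 50+=11225
Period 2.
Births: 9421 * 0.421 = 3966, 11855 * 0.09 = 1067 → 5033
Band 2: 3314 * 0.974 = 3228
Band 3: 9066 * 0.965 = 8749
Band 4: 9421 * 0.951 = 8959
Band 5: 5111 * 0.966 = 4937
Band 6: 11855 * 0.945 + 11225 * 0.277 = 11203 + 3109 = 14312
Net migration: Band 1 + 230 → 5263; Band 2 − 90 → 3138; Band 3 + 350 → 9099; Band 4 − 310 → 8649; Band 5 + 70 → 5007; Band 6 + 220 → 14532
Population now: 0–9=5263, 10–19=3138, 20–29=9099, 30–39=8649, 40–49=5007, 50+=14532
Period 3.
Births: 9099 * 0.421 = 3831, 5007 * 0.09 = 451 → 4282
Band 2: 5263 * 0.974 = 5126
Band 3: 3138 * 0.965 = 3028
Band 4: 9099 * 0.951 = 8653
Band 5: 8649 * 0.966 = 8355
Band 6: 5007 * 0.945 + 14532 * 0.277 = 4732 + 4025 = 8757
Net migration: Band 1 + 230 → 4512; Band 2 − 90 → 5036; Band 3 + 350 → 3378; Band 4 − 310 → 8343; Band 5 + 70 → 8425; Band 6 + 220 → 8977
Population now: 0–9=4512, 10–19=5036, 20–29=3378, 30–39=8343, 40–49=8425, 50+=8977
Total: 58100 → 38671; change = -19429; percentage change = -33.4%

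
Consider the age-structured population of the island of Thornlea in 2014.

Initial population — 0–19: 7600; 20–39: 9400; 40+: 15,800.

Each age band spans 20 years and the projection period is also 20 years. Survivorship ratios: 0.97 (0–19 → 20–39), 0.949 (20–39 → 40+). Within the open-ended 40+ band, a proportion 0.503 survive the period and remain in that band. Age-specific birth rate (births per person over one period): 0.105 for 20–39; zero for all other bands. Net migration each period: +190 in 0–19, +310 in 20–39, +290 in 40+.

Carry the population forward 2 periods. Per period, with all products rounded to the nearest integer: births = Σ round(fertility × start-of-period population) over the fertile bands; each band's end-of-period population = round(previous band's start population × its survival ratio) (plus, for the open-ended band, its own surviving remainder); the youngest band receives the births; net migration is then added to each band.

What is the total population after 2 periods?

— Period 1 —
Births: 9400 * 0.105 = 987
20–39: 7600 * 0.97 = 7372
40+: 9400 * 0.949 + 15800 * 0.503 = 8921 + 7947 = 16868
Net migration: 0–19 + 190 → 1177; 20–39 + 310 → 7682; 40+ + 290 → 17158
→ [1177, 7682, 17158]
— Period 2 —
Births: 7682 * 0.105 = 807
20–39: 1177 * 0.97 = 1142
40+: 7682 * 0.949 + 17158 * 0.503 = 7290 + 8630 = 15920
Net migration: 0–19 + 190 → 997; 20–39 + 310 → 1452; 40+ + 290 → 16210
→ [997, 1452, 16210]
Total after period 2: 997 + 1452 + 16210 = 18659

18659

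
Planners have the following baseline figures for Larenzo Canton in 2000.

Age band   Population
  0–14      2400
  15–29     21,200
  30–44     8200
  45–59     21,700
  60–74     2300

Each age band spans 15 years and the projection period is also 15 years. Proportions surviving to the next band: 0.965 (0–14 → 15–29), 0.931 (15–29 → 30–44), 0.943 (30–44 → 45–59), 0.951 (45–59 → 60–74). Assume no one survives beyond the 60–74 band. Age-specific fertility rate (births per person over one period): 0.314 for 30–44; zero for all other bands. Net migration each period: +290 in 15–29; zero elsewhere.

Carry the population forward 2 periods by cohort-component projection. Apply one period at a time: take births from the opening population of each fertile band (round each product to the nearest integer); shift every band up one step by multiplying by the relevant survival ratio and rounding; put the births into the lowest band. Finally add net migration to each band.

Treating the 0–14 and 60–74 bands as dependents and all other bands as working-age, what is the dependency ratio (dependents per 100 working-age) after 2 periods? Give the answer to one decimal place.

56.9

(Groups numbered youngest = 1 to oldest = 5.)
Period 1:
Births: 8200 × 0.314 = 2575
Group 2: 2400 × 0.965 = 2316
Group 3: 21200 × 0.931 = 19737
Group 4: 8200 × 0.943 = 7733
Group 5: 21700 × 0.951 = 20637
Net migration: Group 2 + 290 → 2606
→ [2575, 2606, 19737, 7733, 20637]
Period 2:
Births: 19737 × 0.314 = 6197
Group 2: 2575 × 0.965 = 2485
Group 3: 2606 × 0.931 = 2426
Group 4: 19737 × 0.943 = 18612
Group 5: 7733 × 0.951 = 7354
Net migration: Group 2 + 290 → 2775
→ [6197, 2775, 2426, 18612, 7354]
Dependents (band 0–14 + band 60–74) = 6197 + 7354 = 13551; working-age = 23813; ratio = 13551/23813 × 100 = 56.9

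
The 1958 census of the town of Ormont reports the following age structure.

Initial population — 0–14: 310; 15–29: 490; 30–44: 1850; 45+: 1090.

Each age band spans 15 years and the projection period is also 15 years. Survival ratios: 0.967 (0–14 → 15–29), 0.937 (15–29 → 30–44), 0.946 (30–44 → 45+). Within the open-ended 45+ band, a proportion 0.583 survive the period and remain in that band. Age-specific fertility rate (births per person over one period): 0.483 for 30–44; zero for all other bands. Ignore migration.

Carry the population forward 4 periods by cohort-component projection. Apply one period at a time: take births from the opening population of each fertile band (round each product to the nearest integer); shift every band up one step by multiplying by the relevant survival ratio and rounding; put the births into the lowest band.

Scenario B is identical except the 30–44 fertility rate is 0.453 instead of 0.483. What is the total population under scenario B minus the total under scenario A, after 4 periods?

-117

After projecting period 1:
Births: 1850 × 0.483 = 894
15–29: 310 × 0.967 = 300
30–44: 490 × 0.937 = 459
45+: 1850 × 0.946 + 1090 × 0.583 = 1750 + 635 = 2385
→ [894, 300, 459, 2385]
After projecting period 2:
Births: 459 × 0.483 = 222
15–29: 894 × 0.967 = 864
30–44: 300 × 0.937 = 281
45+: 459 × 0.946 + 2385 × 0.583 = 434 + 1390 = 1824
→ [222, 864, 281, 1824]
After projecting period 3:
Births: 281 × 0.483 = 136
15–29: 222 × 0.967 = 215
30–44: 864 × 0.937 = 810
45+: 281 × 0.946 + 1824 × 0.583 = 266 + 1063 = 1329
→ [136, 215, 810, 1329]
After projecting period 4:
Births: 810 × 0.483 = 391
15–29: 136 × 0.967 = 132
30–44: 215 × 0.937 = 201
45+: 810 × 0.946 + 1329 × 0.583 = 766 + 775 = 1541
→ [391, 132, 201, 1541]
Scenario A total after 4 periods: 2265
Scenario B projection —
After projecting period 1:
Births: 1850 × 0.453 = 838
15–29: 310 × 0.967 = 300
30–44: 490 × 0.937 = 459
45+: 1850 × 0.946 + 1090 × 0.583 = 1750 + 635 = 2385
→ [838, 300, 459, 2385]
After projecting period 2:
Births: 459 × 0.453 = 208
15–29: 838 × 0.967 = 810
30–44: 300 × 0.937 = 281
45+: 459 × 0.946 + 2385 × 0.583 = 434 + 1390 = 1824
→ [208, 810, 281, 1824]
After projecting period 3:
Births: 281 × 0.453 = 127
15–29: 208 × 0.967 = 201
30–44: 810 × 0.937 = 759
45+: 281 × 0.946 + 1824 × 0.583 = 266 + 1063 = 1329
→ [127, 201, 759, 1329]
After projecting period 4:
Births: 759 × 0.453 = 344
15–29: 127 × 0.967 = 123
30–44: 201 × 0.937 = 188
45+: 759 × 0.946 + 1329 × 0.583 = 718 + 775 = 1493
→ [344, 123, 188, 1493]
Scenario B total after 4 periods: 2148
Difference B − A = 2148 − 2265 = -117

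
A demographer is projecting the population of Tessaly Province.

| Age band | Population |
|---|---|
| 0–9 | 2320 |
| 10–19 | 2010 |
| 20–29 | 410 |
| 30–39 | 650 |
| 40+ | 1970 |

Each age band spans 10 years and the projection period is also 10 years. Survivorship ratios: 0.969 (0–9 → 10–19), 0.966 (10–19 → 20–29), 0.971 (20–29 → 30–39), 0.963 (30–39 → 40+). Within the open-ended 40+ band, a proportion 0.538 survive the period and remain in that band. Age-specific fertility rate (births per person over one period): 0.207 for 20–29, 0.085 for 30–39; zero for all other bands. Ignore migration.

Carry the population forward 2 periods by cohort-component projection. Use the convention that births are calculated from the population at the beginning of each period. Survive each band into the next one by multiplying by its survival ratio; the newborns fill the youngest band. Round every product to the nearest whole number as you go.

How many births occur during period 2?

436

— Period 1 —
Births: 410 × 0.207 = 85, 650 × 0.085 = 55 ⇒ total 140
10–19: 2320 × 0.969 = 2248
20–29: 2010 × 0.966 = 1942
30–39: 410 × 0.971 = 398
40+: 650 × 0.963 + 1970 × 0.538 = 626 + 1060 = 1686
Population now: 0–9=140, 10–19=2248, 20–29=1942, 30–39=398, 40+=1686
— Period 2 —
Births: 1942 × 0.207 = 402, 398 × 0.085 = 34 ⇒ total 436
10–19: 140 × 0.969 = 136
20–29: 2248 × 0.966 = 2172
30–39: 1942 × 0.971 = 1886
40+: 398 × 0.963 + 1686 × 0.538 = 383 + 907 = 1290
Population now: 0–9=436, 10–19=136, 20–29=2172, 30–39=1886, 40+=1290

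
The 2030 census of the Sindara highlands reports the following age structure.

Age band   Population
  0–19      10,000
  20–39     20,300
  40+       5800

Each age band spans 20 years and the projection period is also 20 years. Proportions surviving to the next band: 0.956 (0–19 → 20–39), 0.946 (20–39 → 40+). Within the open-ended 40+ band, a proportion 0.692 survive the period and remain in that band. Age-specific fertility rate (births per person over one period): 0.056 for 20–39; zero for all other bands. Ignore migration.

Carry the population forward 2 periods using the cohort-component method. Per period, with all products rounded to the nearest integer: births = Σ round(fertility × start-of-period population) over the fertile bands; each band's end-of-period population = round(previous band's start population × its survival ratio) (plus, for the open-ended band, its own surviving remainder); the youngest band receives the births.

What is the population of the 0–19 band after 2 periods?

535

Let band 1 be 0–19 through band 3 = 40+.
Period 1.
Births: 20300 × 0.056 = 1137
Band 2: 10000 × 0.956 = 9560
Band 3: 20300 × 0.946 + 5800 × 0.692 = 19204 + 4014 = 23218
Population now: 0–19=1137, 20–39=9560, 40+=23218
Period 2.
Births: 9560 × 0.056 = 535
Band 2: 1137 × 0.956 = 1087
Band 3: 9560 × 0.946 + 23218 × 0.692 = 9044 + 16067 = 25111
Population now: 0–19=535, 20–39=1087, 40+=25111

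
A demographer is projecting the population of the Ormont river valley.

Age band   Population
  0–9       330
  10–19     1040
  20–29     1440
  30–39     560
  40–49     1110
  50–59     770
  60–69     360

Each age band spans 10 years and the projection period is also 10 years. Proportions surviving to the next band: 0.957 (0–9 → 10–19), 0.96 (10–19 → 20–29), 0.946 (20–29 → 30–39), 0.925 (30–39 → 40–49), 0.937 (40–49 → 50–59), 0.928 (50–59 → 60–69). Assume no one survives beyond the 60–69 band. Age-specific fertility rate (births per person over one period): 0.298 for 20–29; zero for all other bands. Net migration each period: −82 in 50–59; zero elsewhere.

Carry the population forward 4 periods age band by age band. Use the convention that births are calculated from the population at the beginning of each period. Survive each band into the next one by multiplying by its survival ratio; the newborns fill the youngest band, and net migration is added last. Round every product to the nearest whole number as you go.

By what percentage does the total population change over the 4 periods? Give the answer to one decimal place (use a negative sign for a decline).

-48.8

(Bands numbered youngest = 1 to oldest = 7.)
Period 1.
Births: 1440 * 0.298 = 429
Band 2: 330 * 0.957 = 316
Band 3: 1040 * 0.96 = 998
Band 4: 1440 * 0.946 = 1362
Band 5: 560 * 0.925 = 518
Band 6: 1110 * 0.937 = 1040
Band 7: 770 * 0.928 = 715
Net migration: Band 6 − 82 → 958
→ [429, 316, 998, 1362, 518, 958, 715]
Period 2.
Births: 998 * 0.298 = 297
Band 2: 429 * 0.957 = 411
Band 3: 316 * 0.96 = 303
Band 4: 998 * 0.946 = 944
Band 5: 1362 * 0.925 = 1260
Band 6: 518 * 0.937 = 485
Band 7: 958 * 0.928 = 889
Net migration: Band 6 − 82 → 403
→ [297, 411, 303, 944, 1260, 403, 889]
Period 3.
Births: 303 * 0.298 = 90
Band 2: 297 * 0.957 = 284
Band 3: 411 * 0.96 = 395
Band 4: 303 * 0.946 = 287
Band 5: 944 * 0.925 = 873
Band 6: 1260 * 0.937 = 1181
Band 7: 403 * 0.928 = 374
Net migration: Band 6 − 82 → 1099
→ [90, 284, 395, 287, 873, 1099, 374]
Period 4.
Births: 395 * 0.298 = 118
Band 2: 90 * 0.957 = 86
Band 3: 284 * 0.96 = 273
Band 4: 395 * 0.946 = 374
Band 5: 287 * 0.925 = 265
Band 6: 873 * 0.937 = 818
Band 7: 1099 * 0.928 = 1020
Net migration: Band 6 − 82 → 736
→ [118, 86, 273, 374, 265, 736, 1020]
Total: 5610 → 2872; change = -2738; percentage change = -48.8%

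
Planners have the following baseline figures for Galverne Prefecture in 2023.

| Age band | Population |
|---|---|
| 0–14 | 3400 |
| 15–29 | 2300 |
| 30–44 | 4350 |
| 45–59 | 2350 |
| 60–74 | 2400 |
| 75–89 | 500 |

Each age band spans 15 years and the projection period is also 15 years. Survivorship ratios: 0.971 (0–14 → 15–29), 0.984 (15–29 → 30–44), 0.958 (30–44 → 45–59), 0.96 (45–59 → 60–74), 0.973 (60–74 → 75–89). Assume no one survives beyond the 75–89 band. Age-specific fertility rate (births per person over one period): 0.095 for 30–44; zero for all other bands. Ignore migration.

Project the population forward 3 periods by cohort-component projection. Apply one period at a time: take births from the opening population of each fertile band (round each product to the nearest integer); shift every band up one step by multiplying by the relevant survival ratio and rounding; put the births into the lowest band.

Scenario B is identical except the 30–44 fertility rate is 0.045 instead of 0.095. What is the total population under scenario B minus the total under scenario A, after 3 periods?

Call the groups 1 to 6, youngest first.
[period 1]
Births: 4350 × 0.095 = 413
Group 2: 3400 × 0.971 = 3301
Group 3: 2300 × 0.984 = 2263
Group 4: 4350 × 0.958 = 4167
Group 5: 2350 × 0.96 = 2256
Group 6: 2400 × 0.973 = 2335
Population now: 0–14=413, 15–29=3301, 30–44=2263, 45–59=4167, 60–74=2256, 75–89=2335
[period 2]
Births: 2263 × 0.095 = 215
Group 2: 413 × 0.971 = 401
Group 3: 3301 × 0.984 = 3248
Group 4: 2263 × 0.958 = 2168
Group 5: 4167 × 0.96 = 4000
Group 6: 2256 × 0.973 = 2195
Population now: 0–14=215, 15–29=401, 30–44=3248, 45–59=2168, 60–74=4000, 75–89=2195
[period 3]
Births: 3248 × 0.095 = 309
Group 2: 215 × 0.971 = 209
Group 3: 401 × 0.984 = 395
Group 4: 3248 × 0.958 = 3112
Group 5: 2168 × 0.96 = 2081
Group 6: 4000 × 0.973 = 3892
Population now: 0–14=309, 15–29=209, 30–44=395, 45–59=3112, 60–74=2081, 75–89=3892
Scenario A total after 3 periods: 9998
Scenario B projection —
[period 1]
Births: 4350 × 0.045 = 196
Group 2: 3400 × 0.971 = 3301
Group 3: 2300 × 0.984 = 2263
Group 4: 4350 × 0.958 = 4167
Group 5: 2350 × 0.96 = 2256
Group 6: 2400 × 0.973 = 2335
Population now: 0–14=196, 15–29=3301, 30–44=2263, 45–59=4167, 60–74=2256, 75–89=2335
[period 2]
Births: 2263 × 0.045 = 102
Group 2: 196 × 0.971 = 190
Group 3: 3301 × 0.984 = 3248
Group 4: 2263 × 0.958 = 2168
Group 5: 4167 × 0.96 = 4000
Group 6: 2256 × 0.973 = 2195
Population now: 0–14=102, 15–29=190, 30–44=3248, 45–59=2168, 60–74=4000, 75–89=2195
[period 3]
Births: 3248 × 0.045 = 146
Group 2: 102 × 0.971 = 99
Group 3: 190 × 0.984 = 187
Group 4: 3248 × 0.958 = 3112
Group 5: 2168 × 0.96 = 2081
Group 6: 4000 × 0.973 = 3892
Population now: 0–14=146, 15–29=99, 30–44=187, 45–59=3112, 60–74=2081, 75–89=3892
Scenario B total after 3 periods: 9517
Difference B − A = 9517 − 9998 = -481

-481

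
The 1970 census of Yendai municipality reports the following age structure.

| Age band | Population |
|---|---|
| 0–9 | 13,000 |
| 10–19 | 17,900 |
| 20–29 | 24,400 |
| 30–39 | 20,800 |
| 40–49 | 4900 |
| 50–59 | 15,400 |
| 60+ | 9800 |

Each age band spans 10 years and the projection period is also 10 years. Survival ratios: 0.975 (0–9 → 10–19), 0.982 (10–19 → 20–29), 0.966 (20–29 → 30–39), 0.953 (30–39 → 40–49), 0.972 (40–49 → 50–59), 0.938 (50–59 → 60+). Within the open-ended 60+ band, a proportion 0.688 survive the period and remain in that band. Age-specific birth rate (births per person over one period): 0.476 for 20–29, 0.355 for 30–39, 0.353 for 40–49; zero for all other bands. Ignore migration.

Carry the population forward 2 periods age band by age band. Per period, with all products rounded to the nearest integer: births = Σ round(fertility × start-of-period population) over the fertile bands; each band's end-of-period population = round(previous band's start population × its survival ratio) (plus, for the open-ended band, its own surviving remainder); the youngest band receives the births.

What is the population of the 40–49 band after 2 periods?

Numbering the groups 1..7 from youngest to oldest:
Period 1:
Births: 24400 × 0.476 = 11614, 20800 × 0.355 = 7384, 4900 × 0.353 = 1730 → total 20728
Group 2: 13000 × 0.975 = 12675
Group 3: 17900 × 0.982 = 17578
Group 4: 24400 × 0.966 = 23570
Group 5: 20800 × 0.953 = 19822
Group 6: 4900 × 0.972 = 4763
Group 7: 15400 × 0.938 + 9800 × 0.688 = 14445 + 6742 = 21187
End of period: [20728, 12675, 17578, 23570, 19822, 4763, 21187]
Period 2:
Births: 17578 × 0.476 = 8367, 23570 × 0.355 = 8367, 19822 × 0.353 = 6997 → total 23731
Group 2: 20728 × 0.975 = 20210
Group 3: 12675 × 0.982 = 12447
Group 4: 17578 × 0.966 = 16980
Group 5: 23570 × 0.953 = 22462
Group 6: 19822 × 0.972 = 19267
Group 7: 4763 × 0.938 + 21187 × 0.688 = 4468 + 14577 = 19045
End of period: [23731, 20210, 12447, 16980, 22462, 19267, 19045]

22462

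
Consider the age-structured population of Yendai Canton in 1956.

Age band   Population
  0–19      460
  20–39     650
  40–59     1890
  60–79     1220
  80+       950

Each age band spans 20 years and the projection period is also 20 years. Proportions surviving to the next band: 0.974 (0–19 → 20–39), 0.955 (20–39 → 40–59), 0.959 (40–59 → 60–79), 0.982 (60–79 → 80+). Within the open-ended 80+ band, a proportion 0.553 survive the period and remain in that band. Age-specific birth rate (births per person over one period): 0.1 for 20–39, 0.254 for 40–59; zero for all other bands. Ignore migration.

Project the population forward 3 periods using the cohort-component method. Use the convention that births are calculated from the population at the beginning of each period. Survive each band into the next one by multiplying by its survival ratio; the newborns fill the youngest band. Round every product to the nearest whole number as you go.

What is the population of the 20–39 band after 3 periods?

198

Period 1:
Births: 650 × 0.1 = 65  |  1890 × 0.254 = 480 → 545
20–39: 460 × 0.974 = 448
40–59: 650 × 0.955 = 621
60–79: 1890 × 0.959 = 1813
80+: 1220 × 0.982 + 950 × 0.553 = 1198 + 525 = 1723
End of period: [545, 448, 621, 1813, 1723]
Period 2:
Births: 448 × 0.1 = 45  |  621 × 0.254 = 158 → 203
20–39: 545 × 0.974 = 531
40–59: 448 × 0.955 = 428
60–79: 621 × 0.959 = 596
80+: 1813 × 0.982 + 1723 × 0.553 = 1780 + 953 = 2733
End of period: [203, 531, 428, 596, 2733]
Period 3:
Births: 531 × 0.1 = 53  |  428 × 0.254 = 109 → 162
20–39: 203 × 0.974 = 198
40–59: 531 × 0.955 = 507
60–79: 428 × 0.959 = 410
80+: 596 × 0.982 + 2733 × 0.553 = 585 + 1511 = 2096
End of period: [162, 198, 507, 410, 2096]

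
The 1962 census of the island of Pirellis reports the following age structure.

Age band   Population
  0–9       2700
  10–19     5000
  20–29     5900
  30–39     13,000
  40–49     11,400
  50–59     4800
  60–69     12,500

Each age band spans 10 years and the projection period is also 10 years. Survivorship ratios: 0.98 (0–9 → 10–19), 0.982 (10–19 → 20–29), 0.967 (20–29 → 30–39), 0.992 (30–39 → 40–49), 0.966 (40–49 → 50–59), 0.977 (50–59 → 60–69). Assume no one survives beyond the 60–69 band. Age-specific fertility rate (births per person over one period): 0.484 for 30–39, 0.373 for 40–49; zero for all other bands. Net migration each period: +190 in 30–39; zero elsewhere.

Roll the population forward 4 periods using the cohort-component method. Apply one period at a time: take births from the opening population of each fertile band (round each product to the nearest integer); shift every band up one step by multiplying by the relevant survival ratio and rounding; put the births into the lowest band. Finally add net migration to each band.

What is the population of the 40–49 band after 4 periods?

2680

Period 1:
Births: 13000 × 0.484 = 6292 ; 11400 × 0.373 = 4252 → total 10544
10–19: 2700 × 0.98 = 2646
20–29: 5000 × 0.982 = 4910
30–39: 5900 × 0.967 = 5705
40–49: 13000 × 0.992 = 12896
50–59: 11400 × 0.966 = 11012
60–69: 4800 × 0.977 = 4690
Net migration: 30–39 + 190 → 5895
Population now: 0–9=10544, 10–19=2646, 20–29=4910, 30–39=5895, 40–49=12896, 50–59=11012, 60–69=4690
Period 2:
Births: 5895 × 0.484 = 2853 ; 12896 × 0.373 = 4810 → total 7663
10–19: 10544 × 0.98 = 10333
20–29: 2646 × 0.982 = 2598
30–39: 4910 × 0.967 = 4748
40–49: 5895 × 0.992 = 5848
50–59: 12896 × 0.966 = 12458
60–69: 11012 × 0.977 = 10759
Net migration: 30–39 + 190 → 4938
Population now: 0–9=7663, 10–19=10333, 20–29=2598, 30–39=4938, 40–49=5848, 50–59=12458, 60–69=10759
Period 3:
Births: 4938 × 0.484 = 2390 ; 5848 × 0.373 = 2181 → total 4571
10–19: 7663 × 0.98 = 7510
20–29: 10333 × 0.982 = 10147
30–39: 2598 × 0.967 = 2512
40–49: 4938 × 0.992 = 4898
50–59: 5848 × 0.966 = 5649
60–69: 12458 × 0.977 = 12171
Net migration: 30–39 + 190 → 2702
Population now: 0–9=4571, 10–19=7510, 20–29=10147, 30–39=2702, 40–49=4898, 50–59=5649, 60–69=12171
Period 4:
Births: 2702 × 0.484 = 1308 ; 4898 × 0.373 = 1827 → total 3135
10–19: 4571 × 0.98 = 4480
20–29: 7510 × 0.982 = 7375
30–39: 10147 × 0.967 = 9812
40–49: 2702 × 0.992 = 2680
50–59: 4898 × 0.966 = 4731
60–69: 5649 × 0.977 = 5519
Net migration: 30–39 + 190 → 10002
Population now: 0–9=3135, 10–19=4480, 20–29=7375, 30–39=10002, 40–49=2680, 50–59=4731, 60–69=5519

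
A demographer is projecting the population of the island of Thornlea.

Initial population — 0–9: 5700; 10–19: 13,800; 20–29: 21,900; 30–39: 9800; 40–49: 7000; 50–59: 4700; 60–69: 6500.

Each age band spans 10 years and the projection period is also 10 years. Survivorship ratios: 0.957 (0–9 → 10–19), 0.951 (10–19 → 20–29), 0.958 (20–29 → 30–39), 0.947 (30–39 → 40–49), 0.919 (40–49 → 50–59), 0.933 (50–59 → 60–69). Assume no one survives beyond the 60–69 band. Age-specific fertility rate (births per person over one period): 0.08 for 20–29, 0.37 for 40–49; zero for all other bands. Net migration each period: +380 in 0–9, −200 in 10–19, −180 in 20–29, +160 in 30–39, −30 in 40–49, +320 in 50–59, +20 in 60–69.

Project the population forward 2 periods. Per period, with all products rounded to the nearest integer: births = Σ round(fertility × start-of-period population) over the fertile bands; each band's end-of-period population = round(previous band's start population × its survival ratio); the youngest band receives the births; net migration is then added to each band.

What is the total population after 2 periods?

[period 1]
Births: 21900 * 0.08 = 1752, 7000 * 0.37 = 2590 ⇒ total 4342
10–19: 5700 * 0.957 = 5455
20–29: 13800 * 0.951 = 13124
30–39: 21900 * 0.958 = 20980
40–49: 9800 * 0.947 = 9281
50–59: 7000 * 0.919 = 6433
60–69: 4700 * 0.933 = 4385
Net migration: 0–9 + 380 → 4722; 10–19 − 200 → 5255; 20–29 − 180 → 12944; 30–39 + 160 → 21140; 40–49 − 30 → 9251; 50–59 + 320 → 6753; 60–69 + 20 → 4405
Population now: 0–9=4722, 10–19=5255, 20–29=12944, 30–39=21140, 40–49=9251, 50–59=6753, 60–69=4405
[period 2]
Births: 12944 * 0.08 = 1036, 9251 * 0.37 = 3423 ⇒ total 4459
10–19: 4722 * 0.957 = 4519
20–29: 5255 * 0.951 = 4998
30–39: 12944 * 0.958 = 12400
40–49: 21140 * 0.947 = 20020
50–59: 9251 * 0.919 = 8502
60–69: 6753 * 0.933 = 6301
Net migration: 0–9 + 380 → 4839; 10–19 − 200 → 4319; 20–29 − 180 → 4818; 30–39 + 160 → 12560; 40–49 − 30 → 19990; 50–59 + 320 → 8822; 60–69 + 20 → 6321
Population now: 0–9=4839, 10–19=4319, 20–29=4818, 30–39=12560, 40–49=19990, 50–59=8822, 60–69=6321
Total after period 2: 4839 + 4319 + 4818 + 12560 + 19990 + 8822 + 6321 = 61669

61669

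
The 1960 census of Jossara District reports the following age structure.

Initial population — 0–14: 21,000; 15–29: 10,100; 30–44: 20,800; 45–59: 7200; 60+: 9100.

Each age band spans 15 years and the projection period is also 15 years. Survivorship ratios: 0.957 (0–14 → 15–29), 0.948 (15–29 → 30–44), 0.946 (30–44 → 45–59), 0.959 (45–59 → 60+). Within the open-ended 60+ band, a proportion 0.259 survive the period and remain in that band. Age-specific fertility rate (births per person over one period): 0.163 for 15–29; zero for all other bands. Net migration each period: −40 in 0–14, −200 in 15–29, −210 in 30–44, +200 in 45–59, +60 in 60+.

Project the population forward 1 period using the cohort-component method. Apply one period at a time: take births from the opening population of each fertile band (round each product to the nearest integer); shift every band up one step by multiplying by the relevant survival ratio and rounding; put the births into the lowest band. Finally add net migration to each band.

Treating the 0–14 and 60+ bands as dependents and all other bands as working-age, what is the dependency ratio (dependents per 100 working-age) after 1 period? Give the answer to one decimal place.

22.2

After projecting period 1:
Births: 10100 × 0.163 = 1646
15–29: 21000 × 0.957 = 20097
30–44: 10100 × 0.948 = 9575
45–59: 20800 × 0.946 = 19677
60+: 7200 × 0.959 + 9100 × 0.259 = 6905 + 2357 = 9262
Net migration: 0–14 − 40 → 1606; 15–29 − 200 → 19897; 30–44 − 210 → 9365; 45–59 + 200 → 19877; 60+ + 60 → 9322
Giving 1606 / 19897 / 9365 / 19877 / 9322.
Dependents (band 0–14 + band 60+) = 1606 + 9322 = 10928; working-age = 49139; ratio = 10928/49139 × 100 = 22.2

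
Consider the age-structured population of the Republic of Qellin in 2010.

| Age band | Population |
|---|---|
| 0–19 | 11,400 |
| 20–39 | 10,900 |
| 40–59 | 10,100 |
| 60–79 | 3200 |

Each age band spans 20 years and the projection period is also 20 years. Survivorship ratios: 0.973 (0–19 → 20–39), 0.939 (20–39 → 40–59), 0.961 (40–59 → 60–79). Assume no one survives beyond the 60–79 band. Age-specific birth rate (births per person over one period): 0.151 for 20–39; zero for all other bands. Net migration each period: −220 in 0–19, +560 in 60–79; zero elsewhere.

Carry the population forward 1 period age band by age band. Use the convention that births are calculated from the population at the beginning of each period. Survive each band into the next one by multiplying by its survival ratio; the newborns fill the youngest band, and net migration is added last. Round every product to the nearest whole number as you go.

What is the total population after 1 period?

33019

(Bands numbered youngest = 1 to oldest = 4.)
Period 1:
Births: 10900 × 0.151 = 1646
Band 2: 11400 × 0.973 = 11092
Band 3: 10900 × 0.939 = 10235
Band 4: 10100 × 0.961 = 9706
Net migration: Band 1 − 220 → 1426; Band 4 + 560 → 10266
End of period: [1426, 11092, 10235, 10266]
Total after period 1: 1426 + 11092 + 10235 + 10266 = 33019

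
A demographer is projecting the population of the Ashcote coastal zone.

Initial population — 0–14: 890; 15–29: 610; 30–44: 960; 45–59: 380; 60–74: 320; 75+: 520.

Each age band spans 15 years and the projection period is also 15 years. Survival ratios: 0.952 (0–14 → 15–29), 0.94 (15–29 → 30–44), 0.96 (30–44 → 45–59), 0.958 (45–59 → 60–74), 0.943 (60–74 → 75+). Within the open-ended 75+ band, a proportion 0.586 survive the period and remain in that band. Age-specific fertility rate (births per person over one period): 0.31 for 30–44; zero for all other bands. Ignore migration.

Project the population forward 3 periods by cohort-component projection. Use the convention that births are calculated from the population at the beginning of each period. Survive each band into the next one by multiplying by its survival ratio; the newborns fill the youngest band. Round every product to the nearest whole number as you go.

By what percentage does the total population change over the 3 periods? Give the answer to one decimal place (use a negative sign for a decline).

Period 1.
Births: 960 * 0.31 = 298
15–29: 890 * 0.952 = 847
30–44: 610 * 0.94 = 573
45–59: 960 * 0.96 = 922
60–74: 380 * 0.958 = 364
75+: 320 * 0.943 + 520 * 0.586 = 302 + 305 = 607
Population now: 0–14=298, 15–29=847, 30–44=573, 45–59=922, 60–74=364, 75+=607
Period 2.
Births: 573 * 0.31 = 178
15–29: 298 * 0.952 = 284
30–44: 847 * 0.94 = 796
45–59: 573 * 0.96 = 550
60–74: 922 * 0.958 = 883
75+: 364 * 0.943 + 607 * 0.586 = 343 + 356 = 699
Population now: 0–14=178, 15–29=284, 30–44=796, 45–59=550, 60–74=883, 75+=699
Period 3.
Births: 796 * 0.31 = 247
15–29: 178 * 0.952 = 169
30–44: 284 * 0.94 = 267
45–59: 796 * 0.96 = 764
60–74: 550 * 0.958 = 527
75+: 883 * 0.943 + 699 * 0.586 = 833 + 410 = 1243
Population now: 0–14=247, 15–29=169, 30–44=267, 45–59=764, 60–74=527, 75+=1243
Total: 3680 → 3217; change = -463; percentage change = -12.6%

-12.6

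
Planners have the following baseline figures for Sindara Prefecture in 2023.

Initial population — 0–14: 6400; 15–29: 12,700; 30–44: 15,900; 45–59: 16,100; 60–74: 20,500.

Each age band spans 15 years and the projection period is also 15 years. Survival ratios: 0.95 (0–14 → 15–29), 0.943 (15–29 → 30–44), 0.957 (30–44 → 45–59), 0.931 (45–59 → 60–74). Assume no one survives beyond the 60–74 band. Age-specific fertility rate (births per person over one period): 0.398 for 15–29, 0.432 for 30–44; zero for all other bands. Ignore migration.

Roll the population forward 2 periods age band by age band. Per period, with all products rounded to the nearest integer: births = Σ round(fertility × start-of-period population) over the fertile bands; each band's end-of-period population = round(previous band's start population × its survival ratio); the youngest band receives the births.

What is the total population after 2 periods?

50282

Let group 1 be 0–14 through group 5 = 60–74.
Period 1.
Births: 12700 × 0.398 = 5055, 15900 × 0.432 = 6869 ⇒ total 11924
Group 2: 6400 × 0.95 = 6080
Group 3: 12700 × 0.943 = 11976
Group 4: 15900 × 0.957 = 15216
Group 5: 16100 × 0.931 = 14989
→ [11924, 6080, 11976, 15216, 14989]
Period 2.
Births: 6080 × 0.398 = 2420, 11976 × 0.432 = 5174 ⇒ total 7594
Group 2: 11924 × 0.95 = 11328
Group 3: 6080 × 0.943 = 5733
Group 4: 11976 × 0.957 = 11461
Group 5: 15216 × 0.931 = 14166
→ [7594, 11328, 5733, 11461, 14166]
Total after period 2: 7594 + 11328 + 5733 + 11461 + 14166 = 50282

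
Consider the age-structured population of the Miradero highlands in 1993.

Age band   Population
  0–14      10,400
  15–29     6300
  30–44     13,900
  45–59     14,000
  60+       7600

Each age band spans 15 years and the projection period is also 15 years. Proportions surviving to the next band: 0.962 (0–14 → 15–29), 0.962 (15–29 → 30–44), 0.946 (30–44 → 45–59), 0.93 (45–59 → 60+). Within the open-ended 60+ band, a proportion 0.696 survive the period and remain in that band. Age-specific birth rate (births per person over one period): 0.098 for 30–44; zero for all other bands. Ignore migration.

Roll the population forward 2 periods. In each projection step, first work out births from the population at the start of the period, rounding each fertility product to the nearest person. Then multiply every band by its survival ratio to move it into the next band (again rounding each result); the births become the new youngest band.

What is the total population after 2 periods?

Call the groups 1 to 5, youngest first.
— Period 1 —
Births: 13900 × 0.098 = 1362
Group 2: 10400 × 0.962 = 10005
Group 3: 6300 × 0.962 = 6061
Group 4: 13900 × 0.946 = 13149
Group 5: 14000 × 0.93 + 7600 × 0.696 = 13020 + 5290 = 18310
Giving 1362 / 10005 / 6061 / 13149 / 18310.
— Period 2 —
Births: 6061 × 0.098 = 594
Group 2: 1362 × 0.962 = 1310
Group 3: 10005 × 0.962 = 9625
Group 4: 6061 × 0.946 = 5734
Group 5: 13149 × 0.93 + 18310 × 0.696 = 12229 + 12744 = 24973
Giving 594 / 1310 / 9625 / 5734 / 24973.
Total after period 2: 594 + 1310 + 9625 + 5734 + 24973 = 42236

42236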